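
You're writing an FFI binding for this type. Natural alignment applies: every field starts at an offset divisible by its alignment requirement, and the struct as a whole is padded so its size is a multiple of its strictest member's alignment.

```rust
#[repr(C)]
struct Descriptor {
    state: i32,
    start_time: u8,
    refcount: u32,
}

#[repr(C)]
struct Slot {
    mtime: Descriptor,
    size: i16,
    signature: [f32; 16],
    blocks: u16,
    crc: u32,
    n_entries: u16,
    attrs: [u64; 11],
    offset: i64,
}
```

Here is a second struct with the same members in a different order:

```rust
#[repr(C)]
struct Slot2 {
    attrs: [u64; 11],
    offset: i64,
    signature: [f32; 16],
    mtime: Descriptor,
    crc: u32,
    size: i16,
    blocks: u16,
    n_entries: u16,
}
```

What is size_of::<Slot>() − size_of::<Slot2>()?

8

Descriptor: 0..4  state  (4B, 4-aligned); 4..5  start_time  (1B, 1-aligned); 5..8  -- padding (3B); 8..12  refcount  (4B, 4-aligned); sizeof = 12, alignof = 4
0..12  mtime  (12B, 4-aligned)
12..14  size  (2B, 2-aligned)
14..16  -- padding (2B)
16..80  signature  (64B, 4-aligned)
80..82  blocks  (2B, 2-aligned)
82..84  -- padding (2B)
84..88  crc  (4B, 4-aligned)
88..90  n_entries  (2B, 2-aligned)
90..96  -- padding (6B)
96..184  attrs  (88B, 8-aligned)
184..192  offset  (8B, 8-aligned)
sizeof = 192, alignof = 8
— Slot2 —
0..88  attrs  (88B, 8-aligned)
88..96  offset  (8B, 8-aligned)
96..160  signature  (64B, 4-aligned)
160..172  mtime  (12B, 4-aligned)
172..176  crc  (4B, 4-aligned)
176..178  size  (2B, 2-aligned)
178..180  blocks  (2B, 2-aligned)
180..182  n_entries  (2B, 2-aligned)
182..184  -- tail padding (2B)
sizeof = 184, alignof = 8
192 − 184 = 8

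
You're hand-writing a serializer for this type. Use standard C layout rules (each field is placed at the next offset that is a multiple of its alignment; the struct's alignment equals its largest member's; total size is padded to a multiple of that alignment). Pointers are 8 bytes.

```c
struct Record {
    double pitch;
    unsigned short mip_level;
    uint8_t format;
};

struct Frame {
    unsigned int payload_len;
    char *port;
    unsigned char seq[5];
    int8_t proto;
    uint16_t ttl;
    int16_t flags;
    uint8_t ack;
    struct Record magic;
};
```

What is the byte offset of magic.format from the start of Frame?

Record: @0: pitch [8B, align 8] → 8; @8: mip_level [2B, align 2] → 10; @10: format [1B, align 1] → 11; +5 tail pad (align 8); size 16, align 8
@0: payload_len [4B, align 4] → 4
+4 pad (align 8)
@8: port [8B, align 8] → 16
@16: seq [5B, align 1] → 21
@21: proto [1B, align 1] → 22
@22: ttl [2B, align 2] → 24
@24: flags [2B, align 2] → 26
@26: ack [1B, align 1] → 27
+5 pad (align 8)
@32: magic [16B, align 8] → 48
within Record: format at 10
32 + 10 = 42

42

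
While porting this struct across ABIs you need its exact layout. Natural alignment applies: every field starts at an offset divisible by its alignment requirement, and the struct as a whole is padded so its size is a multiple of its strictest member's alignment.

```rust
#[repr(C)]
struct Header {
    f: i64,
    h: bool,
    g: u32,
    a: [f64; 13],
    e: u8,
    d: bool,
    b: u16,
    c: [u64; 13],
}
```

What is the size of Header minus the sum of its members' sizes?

0..8  f  (8B, 8-aligned)
8..9  h  (1B, 1-aligned)
9..12  -- padding (3B)
12..16  g  (4B, 4-aligned)
16..120  a  (104B, 8-aligned)
120..121  e  (1B, 1-aligned)
121..122  d  (1B, 1-aligned)
122..124  b  (2B, 2-aligned)
124..128  -- padding (4B)
128..232  c  (104B, 8-aligned)
sizeof = 232, alignof = 8
data bytes 225, size 232 → padding 7

7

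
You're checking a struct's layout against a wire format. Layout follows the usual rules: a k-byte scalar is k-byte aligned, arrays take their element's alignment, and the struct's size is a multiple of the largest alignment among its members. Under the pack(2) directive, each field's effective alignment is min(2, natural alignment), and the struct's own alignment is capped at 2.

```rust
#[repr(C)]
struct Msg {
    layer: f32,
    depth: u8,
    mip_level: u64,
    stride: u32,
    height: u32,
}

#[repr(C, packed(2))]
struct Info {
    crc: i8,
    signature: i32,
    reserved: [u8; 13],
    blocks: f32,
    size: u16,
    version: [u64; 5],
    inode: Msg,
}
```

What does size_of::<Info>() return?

Msg: layer at 0 (size 4, align 4) → ends 4; depth at 4 (size 1, align 1) → ends 5; pad 3 to align 8 for mip_level; mip_level at 8 (size 8, align 8) → ends 16; stride at 16 (size 4, align 4) → ends 20; height at 20 (size 4, align 4) → ends 24; total 24 bytes, alignment 8
crc at 0 (size 1, align 1) → ends 1
pad 1 to align 2 for signature
signature at 2 (size 4, align 2) → ends 6
reserved at 6 (size 13, align 1) → ends 19
pad 1 to align 2 for blocks
blocks at 20 (size 4, align 2) → ends 24
size at 24 (size 2, align 2) → ends 26
version at 26 (size 40, align 2) → ends 66
inode at 66 (size 24, align 2) → ends 90
total 90 bytes, alignment 2

90 bytes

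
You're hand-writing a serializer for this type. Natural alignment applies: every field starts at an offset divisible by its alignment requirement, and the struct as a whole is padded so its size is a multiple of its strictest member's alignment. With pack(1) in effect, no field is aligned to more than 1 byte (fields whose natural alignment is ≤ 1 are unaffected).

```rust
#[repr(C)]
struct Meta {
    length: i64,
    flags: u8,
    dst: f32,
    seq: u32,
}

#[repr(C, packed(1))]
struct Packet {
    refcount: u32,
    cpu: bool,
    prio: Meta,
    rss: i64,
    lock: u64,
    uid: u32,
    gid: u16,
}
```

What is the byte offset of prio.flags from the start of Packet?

Meta: 0..8  length  (8B, 8-aligned); 8..9  flags  (1B, 1-aligned); 9..12  -- padding (3B); 12..16  dst  (4B, 4-aligned); 16..20  seq  (4B, 4-aligned); 20..24  -- tail padding (4B); sizeof = 24, alignof = 8
0..4  refcount  (4B, 1-aligned)
4..5  cpu  (1B, 1-aligned)
5..29  prio  (24B, 1-aligned)
within Meta: flags at 8
5 + 8 = 13

13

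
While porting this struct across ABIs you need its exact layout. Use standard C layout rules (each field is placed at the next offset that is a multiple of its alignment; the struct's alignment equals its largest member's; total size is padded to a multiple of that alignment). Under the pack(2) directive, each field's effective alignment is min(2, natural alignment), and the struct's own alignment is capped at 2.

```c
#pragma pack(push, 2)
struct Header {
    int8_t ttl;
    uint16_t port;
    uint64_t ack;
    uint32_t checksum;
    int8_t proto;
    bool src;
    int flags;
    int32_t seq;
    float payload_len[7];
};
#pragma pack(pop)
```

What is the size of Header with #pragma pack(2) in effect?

54

@0: ttl [1B, align 1] → 1
+1 pad (align 2)
@2: port [2B, align 2] → 4
@4: ack [8B, align 2] → 12
@12: checksum [4B, align 2] → 16
@16: proto [1B, align 1] → 17
@17: src [1B, align 1] → 18
@18: flags [4B, align 2] → 22
@22: seq [4B, align 2] → 26
@26: payload_len [28B, align 2] → 54
size 54, align 2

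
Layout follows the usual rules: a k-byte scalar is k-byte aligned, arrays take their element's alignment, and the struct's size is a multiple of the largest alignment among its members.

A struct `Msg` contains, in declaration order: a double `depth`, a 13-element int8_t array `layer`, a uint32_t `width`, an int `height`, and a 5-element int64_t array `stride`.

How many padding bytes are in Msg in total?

depth at 0 (size 8, align 8) → ends 8
layer at 8 (size 13, align 1) → ends 21
pad 3 to align 4 for width
width at 24 (size 4, align 4) → ends 28
height at 28 (size 4, align 4) → ends 32
stride at 32 (size 40, align 8) → ends 72
total 72 bytes, alignment 8
data bytes 69, size 72 → padding 3

3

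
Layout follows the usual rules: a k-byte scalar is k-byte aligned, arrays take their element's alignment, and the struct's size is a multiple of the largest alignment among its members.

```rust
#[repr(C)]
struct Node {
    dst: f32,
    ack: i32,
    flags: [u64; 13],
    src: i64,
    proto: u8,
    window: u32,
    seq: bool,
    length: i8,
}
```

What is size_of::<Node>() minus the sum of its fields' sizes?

0..4  dst  (4B, 4-aligned)
4..8  ack  (4B, 4-aligned)
8..112  flags  (104B, 8-aligned)
112..120  src  (8B, 8-aligned)
120..121  proto  (1B, 1-aligned)
121..124  -- padding (3B)
124..128  window  (4B, 4-aligned)
128..129  seq  (1B, 1-aligned)
129..130  length  (1B, 1-aligned)
130..136  -- tail padding (6B)
sizeof = 136, alignof = 8
data bytes 127, size 136 → padding 9

9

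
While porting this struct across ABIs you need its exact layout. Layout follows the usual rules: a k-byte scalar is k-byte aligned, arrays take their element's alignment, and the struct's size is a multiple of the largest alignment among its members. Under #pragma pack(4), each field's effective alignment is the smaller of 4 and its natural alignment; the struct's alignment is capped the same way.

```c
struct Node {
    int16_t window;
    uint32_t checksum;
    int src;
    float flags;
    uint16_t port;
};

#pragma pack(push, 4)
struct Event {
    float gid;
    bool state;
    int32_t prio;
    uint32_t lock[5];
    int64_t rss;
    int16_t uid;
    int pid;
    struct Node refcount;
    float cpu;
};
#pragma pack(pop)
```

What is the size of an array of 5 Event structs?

Node: 0..2  window  (2B, 2-aligned); 2..4  -- padding (2B); 4..8  checksum  (4B, 4-aligned); 8..12  src  (4B, 4-aligned); 12..16  flags  (4B, 4-aligned); 16..18  port  (2B, 2-aligned); 18..20  -- tail padding (2B); sizeof = 20, alignof = 4
0..4  gid  (4B, 4-aligned)
4..5  state  (1B, 1-aligned)
5..8  -- padding (3B)
8..12  prio  (4B, 4-aligned)
12..32  lock  (20B, 4-aligned)
32..40  rss  (8B, 4-aligned)
40..42  uid  (2B, 2-aligned)
42..44  -- padding (2B)
44..48  pid  (4B, 4-aligned)
48..68  refcount  (20B, 4-aligned)
68..72  cpu  (4B, 4-aligned)
sizeof = 72, alignof = 4
array of 5: 5 × 72 = 360

360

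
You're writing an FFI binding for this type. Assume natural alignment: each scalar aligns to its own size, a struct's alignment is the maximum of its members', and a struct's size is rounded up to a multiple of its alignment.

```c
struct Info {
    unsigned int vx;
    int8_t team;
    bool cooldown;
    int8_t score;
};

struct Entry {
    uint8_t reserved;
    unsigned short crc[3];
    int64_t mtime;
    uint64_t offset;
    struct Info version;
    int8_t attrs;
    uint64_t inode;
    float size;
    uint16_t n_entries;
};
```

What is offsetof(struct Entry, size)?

48

Info: vx at 0 (size 4, align 4) → ends 4; team at 4 (size 1, align 1) → ends 5; cooldown at 5 (size 1, align 1) → ends 6; score at 6 (size 1, align 1) → ends 7; tail pad 1 to reach multiple of 4; total 8 bytes, alignment 4
reserved at 0 (size 1, align 1) → ends 1
pad 1 to align 2 for crc
crc at 2 (size 6, align 2) → ends 8
mtime at 8 (size 8, align 8) → ends 16
offset at 16 (size 8, align 8) → ends 24
version at 24 (size 8, align 4) → ends 32
attrs at 32 (size 1, align 1) → ends 33
pad 7 to align 8 for inode
inode at 40 (size 8, align 8) → ends 48
size at 48 (size 4, align 4) → ends 52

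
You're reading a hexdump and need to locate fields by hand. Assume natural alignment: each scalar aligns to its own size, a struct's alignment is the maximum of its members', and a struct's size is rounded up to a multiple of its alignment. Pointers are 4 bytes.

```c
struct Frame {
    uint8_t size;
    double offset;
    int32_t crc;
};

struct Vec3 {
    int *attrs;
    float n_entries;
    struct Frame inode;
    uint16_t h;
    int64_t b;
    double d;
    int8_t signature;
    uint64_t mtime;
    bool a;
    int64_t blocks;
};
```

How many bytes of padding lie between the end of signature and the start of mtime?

Frame: @0: size [1B, align 1] → 1; +7 pad (align 8); @8: offset [8B, align 8] → 16; @16: crc [4B, align 4] → 20; +4 tail pad (align 8); size 24, align 8
@0: attrs [4B, align 4] → 4
@4: n_entries [4B, align 4] → 8
@8: inode [24B, align 8] → 32
@32: h [2B, align 2] → 34
+6 pad (align 8)
@40: b [8B, align 8] → 48
@48: d [8B, align 8] → 56
@56: signature [1B, align 1] → 57
+7 pad (align 8)
@64: mtime [8B, align 8] → 72

7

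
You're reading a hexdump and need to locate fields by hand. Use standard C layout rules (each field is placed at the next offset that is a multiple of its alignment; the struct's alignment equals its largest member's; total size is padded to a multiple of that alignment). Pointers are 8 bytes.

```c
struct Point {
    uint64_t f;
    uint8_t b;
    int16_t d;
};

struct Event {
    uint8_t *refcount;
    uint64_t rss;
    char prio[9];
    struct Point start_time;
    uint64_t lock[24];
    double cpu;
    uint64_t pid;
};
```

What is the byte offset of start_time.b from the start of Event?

Point: f at 0 (size 8, align 8) → ends 8; b at 8 (size 1, align 1) → ends 9; pad 1 to align 2 for d; d at 10 (size 2, align 2) → ends 12; tail pad 4 to reach multiple of 8; total 16 bytes, alignment 8
refcount at 0 (size 8, align 8) → ends 8
rss at 8 (size 8, align 8) → ends 16
prio at 16 (size 9, align 1) → ends 25
pad 7 to align 8 for start_time
start_time at 32 (size 16, align 8) → ends 48
within Point: b at 8
32 + 8 = 40

40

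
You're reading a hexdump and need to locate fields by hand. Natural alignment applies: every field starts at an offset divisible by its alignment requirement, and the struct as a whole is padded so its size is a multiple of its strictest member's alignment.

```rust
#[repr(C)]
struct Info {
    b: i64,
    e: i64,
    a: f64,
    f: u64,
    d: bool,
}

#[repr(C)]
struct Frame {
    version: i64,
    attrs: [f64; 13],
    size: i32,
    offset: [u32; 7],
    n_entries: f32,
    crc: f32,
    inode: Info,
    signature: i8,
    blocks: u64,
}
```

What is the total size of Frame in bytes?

Info: b at 0 (size 8, align 8) → ends 8; e at 8 (size 8, align 8) → ends 16; a at 16 (size 8, align 8) → ends 24; f at 24 (size 8, align 8) → ends 32; d at 32 (size 1, align 1) → ends 33; tail pad 7 to reach multiple of 8; total 40 bytes, alignment 8
version at 0 (size 8, align 8) → ends 8
attrs at 8 (size 104, align 8) → ends 112
size at 112 (size 4, align 4) → ends 116
offset at 116 (size 28, align 4) → ends 144
n_entries at 144 (size 4, align 4) → ends 148
crc at 148 (size 4, align 4) → ends 152
inode at 152 (size 40, align 8) → ends 192
signature at 192 (size 1, align 1) → ends 193
pad 7 to align 8 for blocks
blocks at 200 (size 8, align 8) → ends 208
total 208 bytes, alignment 8

208 bytes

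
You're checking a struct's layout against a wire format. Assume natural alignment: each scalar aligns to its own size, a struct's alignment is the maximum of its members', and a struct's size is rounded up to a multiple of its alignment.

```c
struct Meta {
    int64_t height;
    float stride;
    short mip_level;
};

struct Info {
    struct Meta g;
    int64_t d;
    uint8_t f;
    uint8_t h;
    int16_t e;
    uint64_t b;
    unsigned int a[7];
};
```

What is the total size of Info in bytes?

72 bytes

Meta: 0..8  height  (8B, 8-aligned); 8..12  stride  (4B, 4-aligned); 12..14  mip_level  (2B, 2-aligned); 14..16  -- tail padding (2B); sizeof = 16, alignof = 8
0..16  g  (16B, 8-aligned)
16..24  d  (8B, 8-aligned)
24..25  f  (1B, 1-aligned)
25..26  h  (1B, 1-aligned)
26..28  e  (2B, 2-aligned)
28..32  -- padding (4B)
32..40  b  (8B, 8-aligned)
40..68  a  (28B, 4-aligned)
68..72  -- tail padding (4B)
sizeof = 72, alignof = 8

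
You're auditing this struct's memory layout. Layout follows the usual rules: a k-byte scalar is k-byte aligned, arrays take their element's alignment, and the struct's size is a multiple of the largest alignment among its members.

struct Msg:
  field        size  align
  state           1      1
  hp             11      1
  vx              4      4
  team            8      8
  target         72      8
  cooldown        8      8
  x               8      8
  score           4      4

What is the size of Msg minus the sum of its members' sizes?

0..1  state  (1B, 1-aligned)
1..12  hp  (11B, 1-aligned)
12..16  vx  (4B, 4-aligned)
16..24  team  (8B, 8-aligned)
24..96  target  (72B, 8-aligned)
96..104  cooldown  (8B, 8-aligned)
104..112  x  (8B, 8-aligned)
112..116  score  (4B, 4-aligned)
116..120  -- tail padding (4B)
sizeof = 120, alignof = 8
data bytes 116, size 120 → padding 4

4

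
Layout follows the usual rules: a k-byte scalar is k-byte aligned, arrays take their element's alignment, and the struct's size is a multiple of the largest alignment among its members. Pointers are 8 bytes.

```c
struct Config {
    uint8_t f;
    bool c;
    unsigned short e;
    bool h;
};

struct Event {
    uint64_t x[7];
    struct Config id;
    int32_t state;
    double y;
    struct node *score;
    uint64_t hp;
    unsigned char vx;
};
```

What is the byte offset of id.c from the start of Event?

57

Config: @0: f [1B, align 1] → 1; @1: c [1B, align 1] → 2; @2: e [2B, align 2] → 4; @4: h [1B, align 1] → 5; +1 tail pad (align 2); size 6, align 2
@0: x [56B, align 8] → 56
@56: id [6B, align 2] → 62
within Config: c at 1
56 + 1 = 57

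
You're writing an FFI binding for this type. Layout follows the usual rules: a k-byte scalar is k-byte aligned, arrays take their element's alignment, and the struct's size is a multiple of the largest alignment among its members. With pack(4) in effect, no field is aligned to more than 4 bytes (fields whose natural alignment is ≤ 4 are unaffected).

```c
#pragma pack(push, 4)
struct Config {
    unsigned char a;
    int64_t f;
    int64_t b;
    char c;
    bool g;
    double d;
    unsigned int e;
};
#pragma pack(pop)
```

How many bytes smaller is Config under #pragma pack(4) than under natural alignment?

natural layout:
  @0: a [1B, align 1] → 1
  +7 pad (align 8)
  @8: f [8B, align 8] → 16
  @16: b [8B, align 8] → 24
  @24: c [1B, align 1] → 25
  @25: g [1B, align 1] → 26
  +6 pad (align 8)
  @32: d [8B, align 8] → 40
  @40: e [4B, align 4] → 44
  +4 tail pad (align 8)
  size 48, align 8
packed(4) layout:
  @0: a [1B, align 1] → 1
  +3 pad (align 4)
  @4: f [8B, align 4] → 12
  @12: b [8B, align 4] → 20
  @20: c [1B, align 1] → 21
  @21: g [1B, align 1] → 22
  +2 pad (align 4)
  @24: d [8B, align 4] → 32
  @32: e [4B, align 4] → 36
  size 36, align 4
48 − 36 = 12

12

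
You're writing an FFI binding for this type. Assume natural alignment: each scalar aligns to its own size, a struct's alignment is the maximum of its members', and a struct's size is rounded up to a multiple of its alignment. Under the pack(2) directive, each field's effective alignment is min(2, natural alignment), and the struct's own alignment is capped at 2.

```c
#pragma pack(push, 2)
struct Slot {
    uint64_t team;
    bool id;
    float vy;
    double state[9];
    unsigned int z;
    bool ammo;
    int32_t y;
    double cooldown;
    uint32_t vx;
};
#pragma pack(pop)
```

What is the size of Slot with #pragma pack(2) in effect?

108

team at 0 (size 8, align 2) → ends 8
id at 8 (size 1, align 1) → ends 9
pad 1 to align 2 for vy
vy at 10 (size 4, align 2) → ends 14
state at 14 (size 72, align 2) → ends 86
z at 86 (size 4, align 2) → ends 90
ammo at 90 (size 1, align 1) → ends 91
pad 1 to align 2 for y
y at 92 (size 4, align 2) → ends 96
cooldown at 96 (size 8, align 2) → ends 104
vx at 104 (size 4, align 2) → ends 108
total 108 bytes, alignment 2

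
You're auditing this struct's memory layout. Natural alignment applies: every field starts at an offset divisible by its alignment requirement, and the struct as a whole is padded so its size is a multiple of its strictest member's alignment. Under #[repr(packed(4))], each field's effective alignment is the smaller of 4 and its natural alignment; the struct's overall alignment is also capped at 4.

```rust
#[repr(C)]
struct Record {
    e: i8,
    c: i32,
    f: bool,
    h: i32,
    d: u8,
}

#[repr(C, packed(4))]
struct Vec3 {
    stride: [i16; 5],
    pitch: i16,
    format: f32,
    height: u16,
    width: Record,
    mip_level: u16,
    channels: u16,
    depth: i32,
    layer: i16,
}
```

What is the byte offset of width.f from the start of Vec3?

Record: e at 0 (size 1, align 1) → ends 1; pad 3 to align 4 for c; c at 4 (size 4, align 4) → ends 8; f at 8 (size 1, align 1) → ends 9; pad 3 to align 4 for h; h at 12 (size 4, align 4) → ends 16; d at 16 (size 1, align 1) → ends 17; tail pad 3 to reach multiple of 4; total 20 bytes, alignment 4
stride at 0 (size 10, align 2) → ends 10
pitch at 10 (size 2, align 2) → ends 12
format at 12 (size 4, align 4) → ends 16
height at 16 (size 2, align 2) → ends 18
pad 2 to align 4 for width
width at 20 (size 20, align 4) → ends 40
within Record: f at 8
20 + 8 = 28

28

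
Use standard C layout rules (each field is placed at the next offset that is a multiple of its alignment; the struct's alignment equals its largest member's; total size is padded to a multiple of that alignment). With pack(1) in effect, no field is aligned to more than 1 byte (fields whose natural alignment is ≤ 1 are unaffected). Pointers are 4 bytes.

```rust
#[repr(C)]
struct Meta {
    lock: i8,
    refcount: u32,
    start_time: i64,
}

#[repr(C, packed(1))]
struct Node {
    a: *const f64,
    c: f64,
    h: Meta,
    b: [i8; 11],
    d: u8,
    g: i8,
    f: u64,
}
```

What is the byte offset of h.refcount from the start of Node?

Meta: lock at 0 (size 1, align 1) → ends 1; pad 3 to align 4 for refcount; refcount at 4 (size 4, align 4) → ends 8; start_time at 8 (size 8, align 8) → ends 16; total 16 bytes, alignment 8
a at 0 (size 4, align 1) → ends 4
c at 4 (size 8, align 1) → ends 12
h at 12 (size 16, align 1) → ends 28
within Meta: refcount at 4
12 + 4 = 16

16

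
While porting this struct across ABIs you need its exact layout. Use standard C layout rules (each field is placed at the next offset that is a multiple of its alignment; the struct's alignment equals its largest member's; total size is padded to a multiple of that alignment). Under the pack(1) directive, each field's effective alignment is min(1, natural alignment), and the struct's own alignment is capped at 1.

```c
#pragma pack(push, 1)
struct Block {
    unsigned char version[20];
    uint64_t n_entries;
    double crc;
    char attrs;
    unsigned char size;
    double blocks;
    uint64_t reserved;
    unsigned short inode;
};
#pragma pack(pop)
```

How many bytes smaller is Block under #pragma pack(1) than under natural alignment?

16

natural layout:
  version at 0 (size 20, align 1) → ends 20
  pad 4 to align 8 for n_entries
  n_entries at 24 (size 8, align 8) → ends 32
  crc at 32 (size 8, align 8) → ends 40
  attrs at 40 (size 1, align 1) → ends 41
  size at 41 (size 1, align 1) → ends 42
  pad 6 to align 8 for blocks
  blocks at 48 (size 8, align 8) → ends 56
  reserved at 56 (size 8, align 8) → ends 64
  inode at 64 (size 2, align 2) → ends 66
  tail pad 6 to reach multiple of 8
  total 72 bytes, alignment 8
packed(1) layout:
  version at 0 (size 20, align 1) → ends 20
  n_entries at 20 (size 8, align 1) → ends 28
  crc at 28 (size 8, align 1) → ends 36
  attrs at 36 (size 1, align 1) → ends 37
  size at 37 (size 1, align 1) → ends 38
  blocks at 38 (size 8, align 1) → ends 46
  reserved at 46 (size 8, align 1) → ends 54
  inode at 54 (size 2, align 1) → ends 56
  total 56 bytes, alignment 1
72 − 56 = 16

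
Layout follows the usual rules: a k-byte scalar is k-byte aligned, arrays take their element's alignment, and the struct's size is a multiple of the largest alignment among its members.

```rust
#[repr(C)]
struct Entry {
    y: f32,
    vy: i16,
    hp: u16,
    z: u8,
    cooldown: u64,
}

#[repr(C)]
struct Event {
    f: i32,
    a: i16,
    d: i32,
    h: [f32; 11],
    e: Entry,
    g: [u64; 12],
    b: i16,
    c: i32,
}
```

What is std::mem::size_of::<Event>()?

Entry: y at 0 (size 4, align 4) → ends 4; vy at 4 (size 2, align 2) → ends 6; hp at 6 (size 2, align 2) → ends 8; z at 8 (size 1, align 1) → ends 9; pad 7 to align 8 for cooldown; cooldown at 16 (size 8, align 8) → ends 24; total 24 bytes, alignment 8
f at 0 (size 4, align 4) → ends 4
a at 4 (size 2, align 2) → ends 6
pad 2 to align 4 for d
d at 8 (size 4, align 4) → ends 12
h at 12 (size 44, align 4) → ends 56
e at 56 (size 24, align 8) → ends 80
g at 80 (size 96, align 8) → ends 176
b at 176 (size 2, align 2) → ends 178
pad 2 to align 4 for c
c at 180 (size 4, align 4) → ends 184
total 184 bytes, alignment 8

184 bytes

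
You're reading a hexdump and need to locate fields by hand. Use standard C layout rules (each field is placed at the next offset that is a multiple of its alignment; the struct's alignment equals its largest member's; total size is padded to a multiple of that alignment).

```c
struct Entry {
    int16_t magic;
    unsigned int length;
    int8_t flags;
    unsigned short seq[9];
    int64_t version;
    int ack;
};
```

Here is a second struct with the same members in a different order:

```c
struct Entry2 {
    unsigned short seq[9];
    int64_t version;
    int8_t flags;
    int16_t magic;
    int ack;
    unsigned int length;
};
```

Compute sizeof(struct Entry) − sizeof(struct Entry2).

magic at 0 (size 2, align 2) → ends 2
pad 2 to align 4 for length
length at 4 (size 4, align 4) → ends 8
flags at 8 (size 1, align 1) → ends 9
pad 1 to align 2 for seq
seq at 10 (size 18, align 2) → ends 28
pad 4 to align 8 for version
version at 32 (size 8, align 8) → ends 40
ack at 40 (size 4, align 4) → ends 44
tail pad 4 to reach multiple of 8
total 48 bytes, alignment 8
— Entry2 —
seq at 0 (size 18, align 2) → ends 18
pad 6 to align 8 for version
version at 24 (size 8, align 8) → ends 32
flags at 32 (size 1, align 1) → ends 33
pad 1 to align 2 for magic
magic at 34 (size 2, align 2) → ends 36
ack at 36 (size 4, align 4) → ends 40
length at 40 (size 4, align 4) → ends 44
tail pad 4 to reach multiple of 8
total 48 bytes, alignment 8
48 − 48 = 0

0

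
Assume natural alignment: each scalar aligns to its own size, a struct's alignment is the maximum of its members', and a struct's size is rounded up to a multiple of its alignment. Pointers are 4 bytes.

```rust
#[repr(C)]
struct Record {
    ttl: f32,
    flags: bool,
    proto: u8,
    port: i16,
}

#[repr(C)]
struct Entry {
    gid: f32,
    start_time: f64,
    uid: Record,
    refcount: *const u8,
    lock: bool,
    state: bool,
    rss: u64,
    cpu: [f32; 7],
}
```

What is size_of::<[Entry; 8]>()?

Record: ttl at 0 (size 4, align 4) → ends 4; flags at 4 (size 1, align 1) → ends 5; proto at 5 (size 1, align 1) → ends 6; port at 6 (size 2, align 2) → ends 8; total 8 bytes, alignment 4
gid at 0 (size 4, align 4) → ends 4
pad 4 to align 8 for start_time
start_time at 8 (size 8, align 8) → ends 16
uid at 16 (size 8, align 4) → ends 24
refcount at 24 (size 4, align 4) → ends 28
lock at 28 (size 1, align 1) → ends 29
state at 29 (size 1, align 1) → ends 30
pad 2 to align 8 for rss
rss at 32 (size 8, align 8) → ends 40
cpu at 40 (size 28, align 4) → ends 68
tail pad 4 to reach multiple of 8
total 72 bytes, alignment 8
array of 8: 8 × 72 = 576

576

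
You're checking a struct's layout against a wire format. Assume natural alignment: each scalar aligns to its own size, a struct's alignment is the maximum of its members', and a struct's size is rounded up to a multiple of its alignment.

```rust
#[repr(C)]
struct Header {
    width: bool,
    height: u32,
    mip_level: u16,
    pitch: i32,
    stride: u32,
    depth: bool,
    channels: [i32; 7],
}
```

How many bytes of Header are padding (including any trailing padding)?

0..1  width  (1B, 1-aligned)
1..4  -- padding (3B)
4..8  height  (4B, 4-aligned)
8..10  mip_level  (2B, 2-aligned)
10..12  -- padding (2B)
12..16  pitch  (4B, 4-aligned)
16..20  stride  (4B, 4-aligned)
20..21  depth  (1B, 1-aligned)
21..24  -- padding (3B)
24..52  channels  (28B, 4-aligned)
sizeof = 52, alignof = 4
data bytes 44, size 52 → padding 8

8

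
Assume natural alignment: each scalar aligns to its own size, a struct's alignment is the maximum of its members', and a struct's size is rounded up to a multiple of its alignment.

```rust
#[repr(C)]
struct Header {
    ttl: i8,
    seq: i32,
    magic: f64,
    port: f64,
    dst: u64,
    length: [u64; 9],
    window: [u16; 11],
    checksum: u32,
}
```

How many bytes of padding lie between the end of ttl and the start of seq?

0..1  ttl  (1B, 1-aligned)
1..4  -- padding (3B)
4..8  seq  (4B, 4-aligned)

3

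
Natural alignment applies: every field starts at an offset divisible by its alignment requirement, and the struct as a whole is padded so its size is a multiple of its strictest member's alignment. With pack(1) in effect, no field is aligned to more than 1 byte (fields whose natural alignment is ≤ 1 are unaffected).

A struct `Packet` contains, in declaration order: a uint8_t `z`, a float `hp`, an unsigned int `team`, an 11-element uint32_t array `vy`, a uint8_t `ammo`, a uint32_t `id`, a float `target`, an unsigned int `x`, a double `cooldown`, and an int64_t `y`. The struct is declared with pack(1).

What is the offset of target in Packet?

58

0..1  z  (1B, 1-aligned)
1..5  hp  (4B, 1-aligned)
5..9  team  (4B, 1-aligned)
9..53  vy  (44B, 1-aligned)
53..54  ammo  (1B, 1-aligned)
54..58  id  (4B, 1-aligned)
58..62  target  (4B, 1-aligned)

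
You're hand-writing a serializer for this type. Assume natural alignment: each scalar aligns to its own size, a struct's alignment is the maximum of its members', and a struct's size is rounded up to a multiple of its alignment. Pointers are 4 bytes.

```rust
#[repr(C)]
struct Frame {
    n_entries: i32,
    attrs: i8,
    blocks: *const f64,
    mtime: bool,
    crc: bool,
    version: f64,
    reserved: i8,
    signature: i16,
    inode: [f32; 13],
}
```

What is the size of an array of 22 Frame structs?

n_entries at 0 (size 4, align 4) → ends 4
attrs at 4 (size 1, align 1) → ends 5
pad 3 to align 4 for blocks
blocks at 8 (size 4, align 4) → ends 12
mtime at 12 (size 1, align 1) → ends 13
crc at 13 (size 1, align 1) → ends 14
pad 2 to align 8 for version
version at 16 (size 8, align 8) → ends 24
reserved at 24 (size 1, align 1) → ends 25
pad 1 to align 2 for signature
signature at 26 (size 2, align 2) → ends 28
inode at 28 (size 52, align 4) → ends 80
total 80 bytes, alignment 8
array of 22: 22 × 80 = 1760

1760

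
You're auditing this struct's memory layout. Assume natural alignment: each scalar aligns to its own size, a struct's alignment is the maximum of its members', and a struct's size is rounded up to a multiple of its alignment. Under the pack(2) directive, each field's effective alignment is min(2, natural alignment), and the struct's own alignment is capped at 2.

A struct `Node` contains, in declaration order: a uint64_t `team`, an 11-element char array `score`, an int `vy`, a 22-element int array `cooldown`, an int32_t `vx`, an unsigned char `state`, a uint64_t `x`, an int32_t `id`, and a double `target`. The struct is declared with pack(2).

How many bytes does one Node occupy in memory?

138 bytes

team at 0 (size 8, align 2) → ends 8
score at 8 (size 11, align 1) → ends 19
pad 1 to align 2 for vy
vy at 20 (size 4, align 2) → ends 24
cooldown at 24 (size 88, align 2) → ends 112
vx at 112 (size 4, align 2) → ends 116
state at 116 (size 1, align 1) → ends 117
pad 1 to align 2 for x
x at 118 (size 8, align 2) → ends 126
id at 126 (size 4, align 2) → ends 130
target at 130 (size 8, align 2) → ends 138
total 138 bytes, alignment 2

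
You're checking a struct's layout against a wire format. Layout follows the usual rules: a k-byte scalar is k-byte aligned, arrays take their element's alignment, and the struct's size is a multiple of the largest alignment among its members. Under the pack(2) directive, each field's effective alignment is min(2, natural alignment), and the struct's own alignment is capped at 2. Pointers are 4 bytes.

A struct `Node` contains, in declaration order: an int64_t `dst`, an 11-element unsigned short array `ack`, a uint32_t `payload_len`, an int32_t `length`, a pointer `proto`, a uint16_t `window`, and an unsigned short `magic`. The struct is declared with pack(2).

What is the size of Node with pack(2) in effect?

dst at 0 (size 8, align 2) → ends 8
ack at 8 (size 22, align 2) → ends 30
payload_len at 30 (size 4, align 2) → ends 34
length at 34 (size 4, align 2) → ends 38
proto at 38 (size 4, align 2) → ends 42
window at 42 (size 2, align 2) → ends 44
magic at 44 (size 2, align 2) → ends 46
total 46 bytes, alignment 2

46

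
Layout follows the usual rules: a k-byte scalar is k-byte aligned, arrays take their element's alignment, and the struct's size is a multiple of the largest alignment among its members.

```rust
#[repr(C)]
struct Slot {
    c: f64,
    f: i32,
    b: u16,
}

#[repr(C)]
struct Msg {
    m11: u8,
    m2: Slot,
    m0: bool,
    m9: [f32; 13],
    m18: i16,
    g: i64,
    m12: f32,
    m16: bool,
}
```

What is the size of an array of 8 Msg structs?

832

Slot: @0: c [8B, align 8] → 8; @8: f [4B, align 4] → 12; @12: b [2B, align 2] → 14; +2 tail pad (align 8); size 16, align 8
@0: m11 [1B, align 1] → 1
+7 pad (align 8)
@8: m2 [16B, align 8] → 24
@24: m0 [1B, align 1] → 25
+3 pad (align 4)
@28: m9 [52B, align 4] → 80
@80: m18 [2B, align 2] → 82
+6 pad (align 8)
@88: g [8B, align 8] → 96
@96: m12 [4B, align 4] → 100
@100: m16 [1B, align 1] → 101
+3 tail pad (align 8)
size 104, align 8
array of 8: 8 × 104 = 832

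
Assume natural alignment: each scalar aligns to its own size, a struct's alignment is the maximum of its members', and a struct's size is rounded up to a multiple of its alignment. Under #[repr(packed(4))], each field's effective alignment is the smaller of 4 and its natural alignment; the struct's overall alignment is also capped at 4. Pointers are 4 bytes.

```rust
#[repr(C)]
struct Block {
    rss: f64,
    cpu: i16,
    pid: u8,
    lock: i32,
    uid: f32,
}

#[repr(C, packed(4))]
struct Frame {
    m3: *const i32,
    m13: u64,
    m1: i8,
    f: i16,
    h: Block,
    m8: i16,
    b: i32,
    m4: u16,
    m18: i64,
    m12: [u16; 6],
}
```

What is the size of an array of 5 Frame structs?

360

Block: 0..8  rss  (8B, 8-aligned); 8..10  cpu  (2B, 2-aligned); 10..11  pid  (1B, 1-aligned); 11..12  -- padding (1B); 12..16  lock  (4B, 4-aligned); 16..20  uid  (4B, 4-aligned); 20..24  -- tail padding (4B); sizeof = 24, alignof = 8
0..4  m3  (4B, 4-aligned)
4..12  m13  (8B, 4-aligned)
12..13  m1  (1B, 1-aligned)
13..14  -- padding (1B)
14..16  f  (2B, 2-aligned)
16..40  h  (24B, 4-aligned)
40..42  m8  (2B, 2-aligned)
42..44  -- padding (2B)
44..48  b  (4B, 4-aligned)
48..50  m4  (2B, 2-aligned)
50..52  -- padding (2B)
52..60  m18  (8B, 4-aligned)
60..72  m12  (12B, 2-aligned)
sizeof = 72, alignof = 4
array of 5: 5 × 72 = 360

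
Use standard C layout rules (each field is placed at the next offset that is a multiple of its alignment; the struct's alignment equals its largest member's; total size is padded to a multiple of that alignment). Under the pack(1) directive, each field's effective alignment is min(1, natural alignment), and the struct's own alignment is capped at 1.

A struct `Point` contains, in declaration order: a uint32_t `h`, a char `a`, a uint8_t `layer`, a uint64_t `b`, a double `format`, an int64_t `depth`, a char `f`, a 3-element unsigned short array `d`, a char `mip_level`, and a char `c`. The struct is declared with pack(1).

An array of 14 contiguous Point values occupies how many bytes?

546

0..4  h  (4B, 1-aligned)
4..5  a  (1B, 1-aligned)
5..6  layer  (1B, 1-aligned)
6..14  b  (8B, 1-aligned)
14..22  format  (8B, 1-aligned)
22..30  depth  (8B, 1-aligned)
30..31  f  (1B, 1-aligned)
31..37  d  (6B, 1-aligned)
37..38  mip_level  (1B, 1-aligned)
38..39  c  (1B, 1-aligned)
sizeof = 39, alignof = 1
array of 14: 14 × 39 = 546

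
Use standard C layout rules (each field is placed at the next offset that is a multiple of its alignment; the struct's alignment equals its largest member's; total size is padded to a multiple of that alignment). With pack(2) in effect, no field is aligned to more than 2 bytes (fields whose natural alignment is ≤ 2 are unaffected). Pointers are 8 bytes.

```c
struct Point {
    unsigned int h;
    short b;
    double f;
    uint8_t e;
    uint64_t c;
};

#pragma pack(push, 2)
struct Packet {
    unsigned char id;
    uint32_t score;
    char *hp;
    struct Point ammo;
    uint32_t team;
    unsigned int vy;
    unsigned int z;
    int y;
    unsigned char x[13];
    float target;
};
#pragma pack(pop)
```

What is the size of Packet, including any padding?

Point: h at 0 (size 4, align 4) → ends 4; b at 4 (size 2, align 2) → ends 6; pad 2 to align 8 for f; f at 8 (size 8, align 8) → ends 16; e at 16 (size 1, align 1) → ends 17; pad 7 to align 8 for c; c at 24 (size 8, align 8) → ends 32; total 32 bytes, alignment 8
id at 0 (size 1, align 1) → ends 1
pad 1 to align 2 for score
score at 2 (size 4, align 2) → ends 6
hp at 6 (size 8, align 2) → ends 14
ammo at 14 (size 32, align 2) → ends 46
team at 46 (size 4, align 2) → ends 50
vy at 50 (size 4, align 2) → ends 54
z at 54 (size 4, align 2) → ends 58
y at 58 (size 4, align 2) → ends 62
x at 62 (size 13, align 1) → ends 75
pad 1 to align 2 for target
target at 76 (size 4, align 2) → ends 80
total 80 bytes, alignment 2

80 bytes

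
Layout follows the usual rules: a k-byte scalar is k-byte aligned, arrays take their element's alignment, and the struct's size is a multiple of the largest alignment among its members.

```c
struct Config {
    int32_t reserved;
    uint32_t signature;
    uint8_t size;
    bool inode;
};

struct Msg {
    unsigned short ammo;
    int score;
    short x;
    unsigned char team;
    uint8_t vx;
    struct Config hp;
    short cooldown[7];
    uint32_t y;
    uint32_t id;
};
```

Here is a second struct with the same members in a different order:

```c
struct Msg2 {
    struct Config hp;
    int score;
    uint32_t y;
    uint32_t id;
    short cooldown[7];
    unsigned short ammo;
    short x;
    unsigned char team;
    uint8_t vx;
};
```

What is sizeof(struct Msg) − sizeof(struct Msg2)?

4

Config: 0..4  reserved  (4B, 4-aligned); 4..8  signature  (4B, 4-aligned); 8..9  size  (1B, 1-aligned); 9..10  inode  (1B, 1-aligned); 10..12  -- tail padding (2B); sizeof = 12, alignof = 4
0..2  ammo  (2B, 2-aligned)
2..4  -- padding (2B)
4..8  score  (4B, 4-aligned)
8..10  x  (2B, 2-aligned)
10..11  team  (1B, 1-aligned)
11..12  vx  (1B, 1-aligned)
12..24  hp  (12B, 4-aligned)
24..38  cooldown  (14B, 2-aligned)
38..40  -- padding (2B)
40..44  y  (4B, 4-aligned)
44..48  id  (4B, 4-aligned)
sizeof = 48, alignof = 4
— Msg2 —
0..12  hp  (12B, 4-aligned)
12..16  score  (4B, 4-aligned)
16..20  y  (4B, 4-aligned)
20..24  id  (4B, 4-aligned)
24..38  cooldown  (14B, 2-aligned)
38..40  ammo  (2B, 2-aligned)
40..42  x  (2B, 2-aligned)
42..43  team  (1B, 1-aligned)
43..44  vx  (1B, 1-aligned)
sizeof = 44, alignof = 4
48 − 44 = 4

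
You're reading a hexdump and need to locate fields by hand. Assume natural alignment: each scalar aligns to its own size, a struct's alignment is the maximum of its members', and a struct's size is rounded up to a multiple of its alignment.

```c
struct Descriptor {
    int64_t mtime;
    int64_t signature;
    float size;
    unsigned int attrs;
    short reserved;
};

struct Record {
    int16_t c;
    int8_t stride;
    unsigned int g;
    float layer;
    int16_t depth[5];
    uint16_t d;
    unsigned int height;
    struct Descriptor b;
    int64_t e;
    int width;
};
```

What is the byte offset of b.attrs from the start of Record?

Descriptor: @0: mtime [8B, align 8] → 8; @8: signature [8B, align 8] → 16; @16: size [4B, align 4] → 20; @20: attrs [4B, align 4] → 24; @24: reserved [2B, align 2] → 26; +6 tail pad (align 8); size 32, align 8
@0: c [2B, align 2] → 2
@2: stride [1B, align 1] → 3
+1 pad (align 4)
@4: g [4B, align 4] → 8
@8: layer [4B, align 4] → 12
@12: depth [10B, align 2] → 22
@22: d [2B, align 2] → 24
@24: height [4B, align 4] → 28
+4 pad (align 8)
@32: b [32B, align 8] → 64
within Descriptor: attrs at 20
32 + 20 = 52

52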